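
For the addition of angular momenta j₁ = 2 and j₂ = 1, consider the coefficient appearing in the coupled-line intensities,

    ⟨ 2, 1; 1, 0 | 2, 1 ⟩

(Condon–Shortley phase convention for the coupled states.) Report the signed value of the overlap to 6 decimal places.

j₁+j₂−J=1  J+j₁−j₂=3  J−j₁+j₂=1  j₁+j₂+J+1=6
(j₁±m₁, j₂±m₂, J±M) = (3,1,1,1,3,1)
P² = 3/2
sum k=0..1:
  [0] +1/2 = 1/2
  [1] −1/6 = -1/6
S = 1/3
C² = P²·S² = 1/6 ; C = +0.408248

+√(1/6) = +0.408248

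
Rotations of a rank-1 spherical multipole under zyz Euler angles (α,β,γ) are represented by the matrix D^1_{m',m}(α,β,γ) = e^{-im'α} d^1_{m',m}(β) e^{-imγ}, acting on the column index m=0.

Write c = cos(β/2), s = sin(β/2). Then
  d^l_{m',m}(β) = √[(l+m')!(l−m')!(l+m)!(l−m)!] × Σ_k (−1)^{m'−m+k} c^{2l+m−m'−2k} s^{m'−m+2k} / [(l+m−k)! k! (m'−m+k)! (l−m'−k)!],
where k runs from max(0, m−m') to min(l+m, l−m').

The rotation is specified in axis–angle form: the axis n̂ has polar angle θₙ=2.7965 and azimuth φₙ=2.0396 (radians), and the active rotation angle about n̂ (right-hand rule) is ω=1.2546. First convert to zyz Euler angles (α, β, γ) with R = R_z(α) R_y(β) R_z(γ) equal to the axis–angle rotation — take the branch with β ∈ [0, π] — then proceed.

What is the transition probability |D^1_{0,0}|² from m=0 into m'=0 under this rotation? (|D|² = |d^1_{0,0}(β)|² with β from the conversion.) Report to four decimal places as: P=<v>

P=0.8485

Axis–angle → zyz. n̂ = (sinθₙcosφₙ, sinθₙsinφₙ, cosθₙ) = (-0.152843, +0.301786, -0.941044), ω = 1.2546.
R = I cosω + sinω [n̂]ₓ + (1−cosω) n̂n̂ᵀ gives
  R = [+0.327051, +0.862609, +0.385932; -0.926175, +0.373709, -0.050419; -0.187718, -0.340951, +0.921148]
β = atan2(√(R₁₃²+R₂₃²), R₃₃) = 0.399776; α = atan2(R₂₃, R₁₃) mod 2π = 6.153279; γ = atan2(R₃₂, −R₃₁) mod 2π = 5.215671
D^1_{0,0}(6.1533,0.3998,5.2157) = e^{-i·0·6.1533}·d^1_{0,0}(0.3998)·e^{-i·0·5.2157}. Compute d first:
Half-angle: c=0.980089, s=0.198559. N=√(1·1·1·1)=1.000000
k: max(0,(0)−(0))=0 … min(1+(0),1−(0))=1
  k=0: (−1)^0·1.0000/(1)·0.9801^2·0.1986^0 = +0.960574
  k=1: (−1)^1·1.0000/(1)·0.9801^0·0.1986^2 = -0.039426
d^1_{0,0}(0.3998) = +0.960574 -0.039426 = +0.921148
|D^1_{0,0}|² = |d^1_{0,0}(β)|² = (+0.921148)² = 0.848514 (the z-rotation phases have unit modulus)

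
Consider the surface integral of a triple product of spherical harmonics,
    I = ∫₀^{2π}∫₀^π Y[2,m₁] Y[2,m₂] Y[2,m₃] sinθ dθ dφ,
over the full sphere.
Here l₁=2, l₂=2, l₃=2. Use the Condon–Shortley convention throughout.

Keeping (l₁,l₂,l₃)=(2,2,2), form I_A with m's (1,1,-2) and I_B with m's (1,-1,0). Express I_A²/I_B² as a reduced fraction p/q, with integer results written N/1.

l's match ⇒ only the (l;m) 3-j factors differ between A and B.
A: triangle coeff Δ(2,2,2) = 1/630; Σ_t [1,1]: t=1:−1/4 = -1/4; (3j)²=3/35 [(2 2 2; 1 1 -2)], sign=-1
B: triangle coeff Δ(2,2,2) = 1/630; Σ_t [0,1]: t=0:+1/2 t=1:−1/4 = 1/4; (3j)²=1/70 [(2 2 2; 1 -1 0)], sign=+1
I_A²/I_B² = (3/35)/(1/70) = 6/1

6/1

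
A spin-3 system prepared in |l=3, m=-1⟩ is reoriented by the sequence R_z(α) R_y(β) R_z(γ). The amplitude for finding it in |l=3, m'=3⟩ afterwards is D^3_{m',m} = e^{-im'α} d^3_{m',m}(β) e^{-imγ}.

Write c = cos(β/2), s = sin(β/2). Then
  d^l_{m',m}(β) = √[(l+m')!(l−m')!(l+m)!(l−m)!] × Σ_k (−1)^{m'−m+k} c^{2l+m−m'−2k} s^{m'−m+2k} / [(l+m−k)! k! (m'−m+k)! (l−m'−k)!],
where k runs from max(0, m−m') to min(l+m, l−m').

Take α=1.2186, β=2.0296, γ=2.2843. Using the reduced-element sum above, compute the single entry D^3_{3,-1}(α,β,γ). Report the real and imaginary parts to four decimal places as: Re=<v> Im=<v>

Re=0.1112 Im=-0.5504

Split into d^3_{3,-1}(β=2.0296) × two z-phases.
With c≡cos(β/2)=0.527790 and s≡sin(β/2)=0.849375, N=[720·1·2·24]^{1/2}=185.903201
k∈{0} keeps every argument non-negative
  k=0: (−1)^4·185.9032/(48)·0.5278^2·0.8494^4 = +0.561520
d^3_{3,-1}(2.0296) = +0.561520
Attach z-rotation phases: D = e^{-i(3)(1.2186)}·(+0.561520)·e^{-i(-1)(2.2843)} = +0.111170-0.550406i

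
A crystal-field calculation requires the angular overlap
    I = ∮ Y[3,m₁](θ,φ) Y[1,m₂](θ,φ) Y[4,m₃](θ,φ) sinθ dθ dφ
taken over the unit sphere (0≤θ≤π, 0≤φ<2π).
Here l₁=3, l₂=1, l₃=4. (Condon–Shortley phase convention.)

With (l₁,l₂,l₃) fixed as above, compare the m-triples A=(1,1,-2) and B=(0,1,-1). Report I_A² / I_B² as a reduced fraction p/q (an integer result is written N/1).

3/2

Same 3,1,4: normalisation and zero-m 3j drop out of the ratio.
A: Δ: 0! 6! 2! / 9! → 1/252; sum: t=0:+1/96 = 1/96; 3j²(3 1 4; 1 1 -2) = Δ·Π!·Σ² = 5/84  (sign +1)
B: Δ: 0! 6! 2! / 9! → 1/252; sum: t=0:+1/72 = 1/72; 3j²(3 1 4; 0 1 -1) = Δ·Π!·Σ² = 5/126  (sign -1)
I_A²/I_B² = (5/84)/(5/126) = 3/2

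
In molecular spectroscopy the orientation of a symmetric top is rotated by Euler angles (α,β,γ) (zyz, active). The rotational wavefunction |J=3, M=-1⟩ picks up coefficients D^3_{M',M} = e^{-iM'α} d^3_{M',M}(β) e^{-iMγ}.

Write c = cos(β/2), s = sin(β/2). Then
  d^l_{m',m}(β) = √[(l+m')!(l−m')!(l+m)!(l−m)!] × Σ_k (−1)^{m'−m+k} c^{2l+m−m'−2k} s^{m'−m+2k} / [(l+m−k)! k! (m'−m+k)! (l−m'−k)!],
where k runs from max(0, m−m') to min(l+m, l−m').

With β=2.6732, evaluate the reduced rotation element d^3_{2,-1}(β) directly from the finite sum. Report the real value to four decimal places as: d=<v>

d^3_{2,-1}(β=2.6732) via the finite sum:
Half-angle: c=0.232061, s=0.972701. N=√(120·1·2·24)=75.894664
k∈{0,1} keeps every argument non-negative
  k=0: (−1)^3·75.8947/(12)·0.2321^3·0.9727^3 = -0.072741
  k=1: (−1)^4·75.8947/(24)·0.2321^1·0.9727^5 = +0.638999
d^3_{2,-1}(2.6732) = -0.072741 +0.638999 = +0.566258

d=0.5663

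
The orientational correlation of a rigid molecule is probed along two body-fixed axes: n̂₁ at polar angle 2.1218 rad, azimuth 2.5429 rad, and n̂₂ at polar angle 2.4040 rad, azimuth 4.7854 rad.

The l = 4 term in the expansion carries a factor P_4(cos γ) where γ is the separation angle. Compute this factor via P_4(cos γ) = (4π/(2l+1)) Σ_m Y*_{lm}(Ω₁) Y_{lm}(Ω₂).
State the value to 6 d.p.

Addition theorem: P_4(cos γ) = (4π/9) Σ_m Y*_{lm}(Ω₁) Y_{lm}(Ω₂), m = −4…4:
  m=-4: Y*=(-0.171124, -0.158406)  Y=(0.086685, -0.026061)  product (-0.018962, -0.009272)
  m=-3: Y*=(-0.090533, -0.395044)  Y=(0.061221, 0.275021)  product (0.103103, -0.049083)
  m=-2: Y*=(0.081380, -0.207711)  Y=(-0.424223, 0.062390)  product (-0.021564, 0.093193)
  m=-1: Y*=(-0.188498, 0.128597)  Y=(-0.014327, -0.195884)  product (0.027891, 0.035081)
  m=+0: Y*=(-0.274343, -0.000000)  Y=(-0.310120, 0.000000)  product (0.085079, 0.000000)
  m=+1: Y*=(0.188498, 0.128597)  Y=(0.014327, -0.195884)  product (0.027891, -0.035081)
  m=+2: Y*=(0.081380, 0.207711)  Y=(-0.424223, -0.062390)  product (-0.021564, -0.093193)
  m=+3: Y*=(0.090533, -0.395044)  Y=(-0.061221, 0.275021)  product (0.103103, 0.049083)
  m=+4: Y*=(-0.171124, 0.158406)  Y=(0.086685, 0.026061)  product (-0.018962, 0.009272)
Σ over m = (0.266014, 0.000000); ×(4π/9) → (0.371425, 0.000000). Real part: 0.371425

0.371425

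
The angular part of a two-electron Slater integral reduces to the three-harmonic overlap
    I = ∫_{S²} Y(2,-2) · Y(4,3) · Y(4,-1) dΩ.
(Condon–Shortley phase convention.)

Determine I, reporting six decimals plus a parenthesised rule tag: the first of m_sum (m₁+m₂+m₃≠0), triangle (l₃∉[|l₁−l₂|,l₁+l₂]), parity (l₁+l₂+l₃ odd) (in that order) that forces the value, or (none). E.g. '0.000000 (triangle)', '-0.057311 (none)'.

0.159270 (none)

m-sum 0 ✓  L=10 even ✓  2≤4≤6 ✓
Π(2lᵢ+1) = 5×9×9 = 405
triangle coeff Δ(2,4,4) = 1/13860
Σ_t [0,2]: t=0:+1/192 t=1:−1/36 t=2:+1/192 = -5/288
(3j)²=20/693 [(2 4 4; 0 0 0)], sign=-1
Σ_t [2,2]: t=2:+1/480 = 1/480
(3j)²=3/110 [(2 4 4; -2 3 -1)], sign=-1
⇒ 4πI² = 270/847
I = (+1)√(270/847/(4π)) = 0.15927046
No selection rule forces the value: the integral is nonzero (none).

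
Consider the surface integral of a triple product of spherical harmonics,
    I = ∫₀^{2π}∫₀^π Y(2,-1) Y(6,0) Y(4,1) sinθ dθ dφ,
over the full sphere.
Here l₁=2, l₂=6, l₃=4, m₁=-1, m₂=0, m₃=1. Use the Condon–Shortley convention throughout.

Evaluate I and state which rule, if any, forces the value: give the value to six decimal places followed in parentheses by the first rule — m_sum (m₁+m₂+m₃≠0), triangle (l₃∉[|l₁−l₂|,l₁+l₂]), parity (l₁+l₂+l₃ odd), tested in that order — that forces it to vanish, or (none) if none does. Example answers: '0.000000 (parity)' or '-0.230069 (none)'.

0.174223 (none)

Rules hold: Σm=0, L=12 even, 4≤4≤8.
N = 5·13·9 = 585
Δ = 4!·0!·8!/13! = 1/6435
Racah Σ t=2..2: t=2:+1/2304 = 1/2304
⇒ 3j(2 6 4; 0 0 0)² = 5/143, sgn +1
Racah Σ t=3..3: t=3:−1/4320 = -1/4320
⇒ 3j(2 6 4; -1 0 1)² = 8/429, sgn +1
4πI² = N·(3j₀)²·(3jₘ)² = 600/1573
I = +1·√(0.381437/4π) = 0.17422334
No selection rule forces the value: the integral is nonzero (none).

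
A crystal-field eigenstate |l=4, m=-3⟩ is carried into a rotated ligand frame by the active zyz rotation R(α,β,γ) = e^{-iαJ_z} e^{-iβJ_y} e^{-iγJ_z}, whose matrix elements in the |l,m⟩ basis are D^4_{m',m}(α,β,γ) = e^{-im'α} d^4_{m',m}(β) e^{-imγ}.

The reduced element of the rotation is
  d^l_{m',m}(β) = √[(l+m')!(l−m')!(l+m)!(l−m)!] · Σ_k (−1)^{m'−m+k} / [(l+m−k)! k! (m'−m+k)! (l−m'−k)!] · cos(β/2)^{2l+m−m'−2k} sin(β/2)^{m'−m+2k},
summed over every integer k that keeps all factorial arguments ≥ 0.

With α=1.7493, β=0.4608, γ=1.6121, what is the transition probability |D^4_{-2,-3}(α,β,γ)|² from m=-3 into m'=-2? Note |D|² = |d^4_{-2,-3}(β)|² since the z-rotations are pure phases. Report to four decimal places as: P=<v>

Split into d^4_{-2,-3}(β=0.4608) × two z-phases.
With c≡cos(β/2)=0.973575 and s≡sin(β/2)=0.228367, N=[2·720·1·5040]^{1/2}=2693.993318
k: max(0,(-3)−(-2))=0 … min(4+(-3),4−(-2))=1
  k=0: (−1)^1·2693.9933/(720)·0.9736^7·0.2284^1 = -0.708408
  k=1: (−1)^2·2693.9933/(240)·0.9736^5·0.2284^3 = +0.116932
d^4_{-2,-3}(0.4608) = -0.708408 +0.116932 = -0.591476
|D^4_{-2,-3}|² = |d^4_{-2,-3}(β)|² = (-0.591476)² = 0.349844 (the z-rotation phases have unit modulus)

P=0.3498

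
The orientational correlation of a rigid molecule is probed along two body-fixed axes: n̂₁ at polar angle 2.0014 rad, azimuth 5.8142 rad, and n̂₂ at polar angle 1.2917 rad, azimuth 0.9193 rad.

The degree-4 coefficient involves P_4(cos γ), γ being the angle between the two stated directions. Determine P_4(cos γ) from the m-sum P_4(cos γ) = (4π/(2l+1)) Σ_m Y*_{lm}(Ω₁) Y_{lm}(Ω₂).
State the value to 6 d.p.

0.367902

Expand P_4 via completeness: Σ_{m} conj(Y_{4,m}) at Ω₁ times Y_{4,m} at Ω₂ —
  m=-4: Y*=-0.09066 - 0.28781j  Y=-0.32499 + 0.19287j  product 0.08497 + 0.07605j
  m=-3: Y*=-0.06395 + 0.38680j  Y=-0.28405 - 0.11467j  product 0.06252 - 0.10254j
  m=-2: Y*=0.03589 - 0.04893j  Y=0.03834 + 0.13974j  product 0.00821 + 0.00314j
  m=-1: Y*=0.28498 - 0.14440j  Y=-0.18755 + 0.24595j  product -0.01793 + 0.09717j
  m=+0: Y*=-0.12320 + 0.00000j  Y=0.09783 + 0.00000j  product -0.01205 + 0.00000j
  m=+1: Y*=-0.28498 - 0.14440j  Y=0.18755 + 0.24595j  product -0.01793 - 0.09717j
  m=+2: Y*=0.03589 + 0.04893j  Y=0.03834 - 0.13974j  product 0.00821 - 0.00314j
  m=+3: Y*=0.06395 + 0.38680j  Y=0.28405 - 0.11467j  product 0.06252 + 0.10254j
  m=+4: Y*=-0.09066 + 0.28781j  Y=-0.32499 - 0.19287j  product 0.08497 - 0.07605j
Total Σ_m = 0.26349 + 0.00000j. Multiply by 1.396263: 0.36790 + 0.00000j. P_4(cos γ) = 0.367902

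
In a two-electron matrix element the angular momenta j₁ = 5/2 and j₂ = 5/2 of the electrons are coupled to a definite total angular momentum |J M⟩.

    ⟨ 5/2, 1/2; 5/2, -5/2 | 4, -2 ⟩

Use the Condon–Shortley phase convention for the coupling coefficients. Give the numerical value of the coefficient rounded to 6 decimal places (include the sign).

+√(9/28) ≈ +0.566947

triangle: 1!·4!·4!/10! = 576/3628800
(j±m)!: 3!·2!·0!·5!·2!·6! = 2073600
prefactor² = (2J+1)·Δ·N² = 20736/7
  k=0: +1/(0!·1!·2!·0!·2!·4!) = 1/96
Σ = 1/96  ⇒  CG² = 20736/7·(1/96)² = 9/28
CG = +√(9/28) = +0.566947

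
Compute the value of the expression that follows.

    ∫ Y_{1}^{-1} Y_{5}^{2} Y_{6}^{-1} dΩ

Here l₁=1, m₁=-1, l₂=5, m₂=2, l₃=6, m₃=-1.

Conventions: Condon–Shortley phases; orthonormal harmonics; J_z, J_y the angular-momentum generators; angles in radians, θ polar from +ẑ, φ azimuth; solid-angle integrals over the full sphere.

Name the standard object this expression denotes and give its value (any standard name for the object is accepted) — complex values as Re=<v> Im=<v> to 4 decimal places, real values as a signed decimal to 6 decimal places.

Gaunt coefficient, -0.129207

This is a Gaunt coefficient — the integral of a triple product of spherical harmonics over the sphere.
m-sum 0 ✓  L=12 even ✓  4≤6≤6 ✓
Π(2lᵢ+1) = 3×11×13 = 429
triangle coeff Δ(1,5,6) = 1/858
Σ_t [0,0]: t=0:+1/14400 = 1/14400
(3j)²=6/143 [(1 5 6; 0 0 0)], sign=+1
Σ_t [0,0]: t=0:+1/60480 = 1/60480
(3j)²=5/429 [(1 5 6; -1 2 -1)], sign=-1
⇒ 4πI² = 30/143
I = (-1)√(30/143/(4π)) = -0.12920749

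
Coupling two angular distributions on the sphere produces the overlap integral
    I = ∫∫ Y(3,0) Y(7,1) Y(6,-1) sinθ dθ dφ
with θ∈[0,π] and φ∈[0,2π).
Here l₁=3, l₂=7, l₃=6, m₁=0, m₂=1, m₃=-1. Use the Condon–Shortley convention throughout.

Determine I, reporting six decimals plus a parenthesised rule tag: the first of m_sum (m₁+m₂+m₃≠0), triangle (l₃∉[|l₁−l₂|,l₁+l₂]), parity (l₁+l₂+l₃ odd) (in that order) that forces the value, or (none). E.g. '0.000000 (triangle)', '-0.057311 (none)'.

-0.127722 (none)

Checks pass: Σm=0; 16 even; l₃=6∈[4,10].
(2·3+1)(2·7+1)(2·6+1) = 1365
Δ: 4! 2! 10! / 17! → 1/2042040
sum: t=1:−1/207360 t=2:+1/57600 t=3:−1/207360 = 1/129600
3j²(3 7 6; 0 0 0) = Δ·Π!·Σ² = 168/12155  (sign +1)
sum: t=1:−1/362880 t=2:+1/69120 t=3:−1/172800 = 43/7257600
3j²(3 7 6; 0 1 -1) = Δ·Π!·Σ² = 1849/170170  (sign -1)
combine: 4πI² = 1365·168/12155·1849/170170 = 465948/2272985
take √, sign -1: I = -0.12772194
No selection rule forces the value: the integral is nonzero (none).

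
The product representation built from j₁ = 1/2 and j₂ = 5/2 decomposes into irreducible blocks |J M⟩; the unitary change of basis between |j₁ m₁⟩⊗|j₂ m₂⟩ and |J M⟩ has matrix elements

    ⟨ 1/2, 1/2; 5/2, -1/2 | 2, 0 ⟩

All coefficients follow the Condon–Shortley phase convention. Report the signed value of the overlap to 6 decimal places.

+√(1/2) ≈ +0.707107

triangle: 1!*0!*4!/6! = 24/720
(j±m)!: 1!*0!*2!*3!*2!*2! = 48
prefactor² = (2J+1)*Δ*N² = 8
  k=0: +1/(0!*1!*0!*2!*0!*2!) = 1/4
Σ = 1/4  ⇒  CG² = 8*(1/4)² = 1/2
CG = +√(1/2) = +0.707107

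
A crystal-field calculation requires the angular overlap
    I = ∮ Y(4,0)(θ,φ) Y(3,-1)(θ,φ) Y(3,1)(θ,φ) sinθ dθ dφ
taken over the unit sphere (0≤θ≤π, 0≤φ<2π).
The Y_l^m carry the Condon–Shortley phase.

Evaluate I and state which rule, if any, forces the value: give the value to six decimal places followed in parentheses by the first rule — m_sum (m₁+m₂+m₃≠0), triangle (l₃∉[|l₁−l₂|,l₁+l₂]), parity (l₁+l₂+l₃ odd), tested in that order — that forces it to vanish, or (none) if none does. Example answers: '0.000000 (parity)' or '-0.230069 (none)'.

Rules hold: Σm=0, L=10 even, 1≤3≤7.
N = 9·7·7 = 441
Δ = 4!·4!·2!/11! = 1/34650
Racah Σ t=1..3: t=1:−1/72 t=2:+1/16 t=3:−1/72 = 5/144
⇒ 3j(4 3 3; 0 0 0)² = 2/77, sgn -1
Racah Σ t=0..2: t=0:+1/1152 t=1:−1/36 t=2:+1/32 = 5/1152
⇒ 3j(4 3 3; 0 -1 1)² = 1/1386, sgn +1
4πI² = N·(3j₀)²·(3jₘ)² = 1/121
I = -1·√(0.00826446/4π) = -0.02564498
No selection rule forces the value: the integral is nonzero (none).

-0.025645 (none)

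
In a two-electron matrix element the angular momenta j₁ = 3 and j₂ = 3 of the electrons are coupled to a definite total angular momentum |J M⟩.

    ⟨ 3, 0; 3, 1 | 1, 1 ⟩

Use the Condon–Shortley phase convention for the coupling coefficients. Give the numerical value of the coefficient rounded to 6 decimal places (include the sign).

-0.462910

j₁+j₂−J=5  J+j₁−j₂=1  J−j₁+j₂=1  j₁+j₂+J+1=8
(j₁±m₁, j₂±m₂, J±M) = (3,3,4,2,2,0)
P² = 216/7
sum k=3..3:
  [3] −1/12 = -1/12
S = -1/12
C² = P²·S² = 3/14 ; C = -0.462910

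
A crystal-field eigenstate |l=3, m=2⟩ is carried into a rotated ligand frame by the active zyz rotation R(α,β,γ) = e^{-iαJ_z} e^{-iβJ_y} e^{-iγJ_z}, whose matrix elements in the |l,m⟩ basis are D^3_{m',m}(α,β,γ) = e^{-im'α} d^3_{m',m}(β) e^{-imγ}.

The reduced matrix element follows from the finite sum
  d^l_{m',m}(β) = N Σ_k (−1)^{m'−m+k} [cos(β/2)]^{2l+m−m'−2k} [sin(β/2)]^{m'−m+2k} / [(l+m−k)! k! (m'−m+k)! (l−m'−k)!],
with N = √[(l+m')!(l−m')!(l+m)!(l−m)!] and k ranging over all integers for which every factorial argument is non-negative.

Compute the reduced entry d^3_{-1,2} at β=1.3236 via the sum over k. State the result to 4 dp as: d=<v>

d^3_{-1,2}(β=1.3236) via the finite sum:
With c≡cos(β/2)=0.788887 and s≡sin(β/2)=0.614538, N=[2·24·120·1]^{1/2}=75.894664
k: max(0,(2)−(-1))=3 … min(3+(2),3−(-1))=4
  k=3: (−1)^0·75.8947/(12)·0.7889^3·0.6145^3 = +0.720644
  k=4: (−1)^1·75.8947/(24)·0.7889^1·0.6145^5 = -0.218654
d^3_{-1,2}(1.3236) = +0.720644 -0.218654 = +0.501990

d=0.5020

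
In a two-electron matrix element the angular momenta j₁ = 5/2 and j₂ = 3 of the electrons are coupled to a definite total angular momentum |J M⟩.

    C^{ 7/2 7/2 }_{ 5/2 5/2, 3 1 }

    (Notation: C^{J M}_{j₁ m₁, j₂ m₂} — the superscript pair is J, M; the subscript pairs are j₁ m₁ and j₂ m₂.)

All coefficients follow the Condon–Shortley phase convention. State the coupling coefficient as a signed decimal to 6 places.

+0.471405  (= +√(2/9))

triangle: 2!·3!·4!/10! = 288/3628800
(j±m)!: 5!·0!·4!·2!·7!·0! = 29030400
prefactor² = (2J+1)·Δ·N² = 18432
  k=0: +1/(0!·2!·0!·4!·3!·0!) = 1/288
Σ = 1/288  ⇒  CG² = 18432·(1/288)² = 2/9
CG = +√(2/9) = +0.471405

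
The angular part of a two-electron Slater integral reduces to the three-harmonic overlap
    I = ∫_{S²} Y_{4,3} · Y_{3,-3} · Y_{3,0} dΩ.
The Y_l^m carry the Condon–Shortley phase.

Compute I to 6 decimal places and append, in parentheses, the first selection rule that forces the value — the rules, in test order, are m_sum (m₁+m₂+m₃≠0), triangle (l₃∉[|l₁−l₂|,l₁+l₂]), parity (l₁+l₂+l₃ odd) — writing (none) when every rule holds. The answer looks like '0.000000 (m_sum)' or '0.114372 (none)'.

0.203551 (none)

Checks pass: Σm=0; 10 even; l₃=3∈[1,7].
(2·4+1)(2·3+1)(2·3+1) = 441
Δ: 4! 4! 2! / 11! → 1/34650
sum: t=1:−1/72 t=2:+1/16 t=3:−1/72 = 5/144
3j²(4 3 3; 0 0 0) = Δ·Π!·Σ² = 2/77  (sign -1)
sum: t=0:+1/288 = 1/288
3j²(4 3 3; 3 -3 0) = Δ·Π!·Σ² = 1/22  (sign -1)
combine: 4πI² = 441·2/77·1/22 = 63/121
take √, sign +1: I = 0.20355073
No selection rule forces the value: the integral is nonzero (none).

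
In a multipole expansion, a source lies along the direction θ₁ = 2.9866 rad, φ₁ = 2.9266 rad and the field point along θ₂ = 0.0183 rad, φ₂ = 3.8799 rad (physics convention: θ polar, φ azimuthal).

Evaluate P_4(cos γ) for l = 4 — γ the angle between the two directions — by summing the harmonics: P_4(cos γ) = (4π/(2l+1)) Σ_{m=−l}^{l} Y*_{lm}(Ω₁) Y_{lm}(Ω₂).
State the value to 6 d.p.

Expand P_4 via completeness: Σ_{m} conj(Y_{4,m}) at Ω₁ times Y_{4,m} at Ω₂ —
  [-4]  conj(Y_{4,-4})(Ω₁) = (0.000164, -0.000190) ; Y_{4,-4}(Ω₂) = (-0.000000, -0.000000) ; Δ = (-0.000000, 0.000000)
  [-3]  conj(Y_{4,-3})(Ω₁) = (0.003636, -0.002735) ; Y_{4,-3}(Ω₂) = (0.000005, 0.000006) ; Δ = (0.000000, 0.000000)
  [-2]  conj(Y_{4,-2})(Ω₁) = (0.042269, -0.019385) ; Y_{4,-2}(Ω₂) = (0.000063, -0.000669) ; Δ = (-0.000010, -0.000029)
  [-1]  conj(Y_{4,-1})(Ω₁) = (0.270221, -0.059007) ; Y_{4,-1}(Ω₂) = (-0.025592, 0.023288) ; Δ = (-0.005541, 0.007803)
  [+0]  conj(Y_{4,0})(Ω₁) = (0.747548, -0.000000) ; Y_{4,0}(Ω₂) = (0.844868, 0.000000) ; Δ = (0.631579, 0.000000)
  [+1]  conj(Y_{4,1})(Ω₁) = (-0.270221, -0.059007) ; Y_{4,1}(Ω₂) = (0.025592, 0.023288) ; Δ = (-0.005541, -0.007803)
  [+2]  conj(Y_{4,2})(Ω₁) = (0.042269, 0.019385) ; Y_{4,2}(Ω₂) = (0.000063, 0.000669) ; Δ = (-0.000010, 0.000029)
  [+3]  conj(Y_{4,3})(Ω₁) = (-0.003636, -0.002735) ; Y_{4,3}(Ω₂) = (-0.000005, 0.000006) ; Δ = (0.000000, -0.000000)
  [+4]  conj(Y_{4,4})(Ω₁) = (0.000164, 0.000190) ; Y_{4,4}(Ω₂) = (-0.000000, 0.000000) ; Δ = (-0.000000, -0.000000)
Σ over m = (0.620476, 0.000000); ×(4π/9) → (0.866348, 0.000000). Real part: 0.866348

0.866348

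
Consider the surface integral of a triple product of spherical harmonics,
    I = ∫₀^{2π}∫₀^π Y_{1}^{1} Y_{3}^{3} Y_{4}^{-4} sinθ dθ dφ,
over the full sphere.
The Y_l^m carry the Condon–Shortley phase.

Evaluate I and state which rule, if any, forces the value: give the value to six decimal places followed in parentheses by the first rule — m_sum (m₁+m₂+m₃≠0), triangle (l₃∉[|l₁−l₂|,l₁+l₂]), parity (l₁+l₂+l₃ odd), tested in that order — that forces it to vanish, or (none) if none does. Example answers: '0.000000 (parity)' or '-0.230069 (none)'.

m-sum 0 ✓  L=8 even ✓  2≤4≤4 ✓
Π(2lᵢ+1) = 3×7×9 = 189
triangle coeff Δ(1,3,4) = 1/252
Σ_t [0,0]: t=0:+1/36 = 1/36
(3j)²=4/63 [(1 3 4; 0 0 0)], sign=+1
Σ_t [0,0]: t=0:+1/1440 = 1/1440
(3j)²=1/9 [(1 3 4; 1 3 -4)], sign=+1
⇒ 4πI² = 4/3
I = (+1)√(4/3/(4π)) = 0.32573501
No selection rule forces the value: the integral is nonzero (none).

0.325735 (none)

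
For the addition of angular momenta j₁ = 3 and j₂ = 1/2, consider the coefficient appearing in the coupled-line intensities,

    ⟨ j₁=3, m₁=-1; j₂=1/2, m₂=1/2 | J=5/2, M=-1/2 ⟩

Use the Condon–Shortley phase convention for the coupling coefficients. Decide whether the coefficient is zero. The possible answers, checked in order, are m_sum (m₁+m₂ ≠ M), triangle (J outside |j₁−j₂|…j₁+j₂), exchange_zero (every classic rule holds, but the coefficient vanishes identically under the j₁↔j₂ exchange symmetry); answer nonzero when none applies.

m-sum: m₁+m₂ = -1+1/2 = -1/2, M = -1/2  ✓
triangle: |j₁−j₂| = 5/2 ≤ J = 5/2 ≤ j₁+j₂ = 7/2  ✓
exchange: j₁≠j₂ or m₁≠m₂ — the exchange symmetry imposes no constraint here
value check: CG = −√(4/7) = -0.755929 ≠ 0

nonzero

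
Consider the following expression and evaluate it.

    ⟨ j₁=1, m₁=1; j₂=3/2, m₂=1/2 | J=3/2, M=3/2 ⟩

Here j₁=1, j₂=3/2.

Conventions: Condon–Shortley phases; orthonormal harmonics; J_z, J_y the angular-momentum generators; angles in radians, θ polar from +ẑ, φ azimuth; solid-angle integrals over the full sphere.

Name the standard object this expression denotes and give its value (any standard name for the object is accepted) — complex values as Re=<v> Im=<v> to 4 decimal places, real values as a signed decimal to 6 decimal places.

This is a Clebsch–Gordan (vector-coupling) coefficient.
triangle: 1!·1!·2!/5! = 2/120
(j±m)!: 2!·0!·2!·1!·3!·0! = 24
prefactor² = (2J+1)·Δ·N² = 8/5
  k=0: +1/(0!·1!·0!·2!·1!·0!) = 1/2
Σ = 1/2  ⇒  CG² = 8/5·(1/2)² = 2/5
CG = +√(2/5) = +0.632456

Clebsch–Gordan coefficient, +√(2/5) ≈ +0.632456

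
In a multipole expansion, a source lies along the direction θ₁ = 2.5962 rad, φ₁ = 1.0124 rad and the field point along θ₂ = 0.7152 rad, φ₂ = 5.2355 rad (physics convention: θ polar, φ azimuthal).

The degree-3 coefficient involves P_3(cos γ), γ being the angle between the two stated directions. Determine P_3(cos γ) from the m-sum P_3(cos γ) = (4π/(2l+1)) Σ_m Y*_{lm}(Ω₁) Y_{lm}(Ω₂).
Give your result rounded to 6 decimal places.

-0.097727

Summing Y*_{l m}(θ₁,φ₁)·Y_{l m}(θ₂,φ₂) over m ∈ [−3, 3]; prefactor 4π/(2·3+1) = 1.795196:
  m=-3: (-0.057927+0.006069i) × (-0.117658-0.000172i) = +0.006817-0.000704i  (running Σ = +0.006817-0.000704i)
  m=-2: (+0.103117-0.211304i) × (-0.166178+0.287182i) = +0.043547+0.064728i  (running Σ = +0.050364+0.064023i)
  m=-1: (+0.235786+0.377428i) × (+0.195854+0.339611i) = -0.081999+0.153996i  (running Σ = -0.031636+0.218020i)
  m=0: (-0.208801-0.000000i) × (-0.042305+0.000000i) = +0.008833+0.000000i  (running Σ = -0.022802+0.218020i)
  m=1: (-0.235786+0.377428i) × (-0.195854+0.339611i) = -0.081999-0.153996i  (running Σ = -0.104801+0.064023i)
  m=2: (+0.103117+0.211304i) × (-0.166178-0.287182i) = +0.043547-0.064728i  (running Σ = -0.061255-0.000704i)
  m=3: (+0.057927+0.006069i) × (+0.117658-0.000172i) = +0.006817+0.000704i  (running Σ = -0.054438-0.000000i)
Σ over m = -0.054438-0.000000i; ×(4π/7) → -0.097727-0.000000i. Real part: -0.097727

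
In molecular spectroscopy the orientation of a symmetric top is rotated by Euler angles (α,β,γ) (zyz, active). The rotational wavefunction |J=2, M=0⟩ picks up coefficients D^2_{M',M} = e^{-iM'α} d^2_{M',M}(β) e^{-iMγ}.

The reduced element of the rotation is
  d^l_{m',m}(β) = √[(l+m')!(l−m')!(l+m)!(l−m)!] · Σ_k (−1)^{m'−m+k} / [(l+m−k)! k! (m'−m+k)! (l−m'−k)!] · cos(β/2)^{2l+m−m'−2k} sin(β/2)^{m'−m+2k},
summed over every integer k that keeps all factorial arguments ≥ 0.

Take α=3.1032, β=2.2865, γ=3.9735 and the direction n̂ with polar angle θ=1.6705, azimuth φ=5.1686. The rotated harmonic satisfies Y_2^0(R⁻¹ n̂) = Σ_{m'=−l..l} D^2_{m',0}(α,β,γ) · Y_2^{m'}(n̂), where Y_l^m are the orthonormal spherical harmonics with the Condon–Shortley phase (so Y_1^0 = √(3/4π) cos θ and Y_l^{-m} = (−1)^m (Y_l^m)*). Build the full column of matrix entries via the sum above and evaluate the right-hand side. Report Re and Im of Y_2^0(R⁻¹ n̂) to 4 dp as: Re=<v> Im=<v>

Re=-0.2352 Im=0.0000

Need the full column D^2_{m',0} for m'=−2..2 at α=3.1032, β=2.2865, γ=3.9735.
cos(β/2)=0.414639, sin(β/2)=0.909986
d^2_{-2,0}: single k=2 term ⇒ +0.348727;  D = +0.347700-0.026751i
d^2_{-1,0}: k∈[1..2] ⇒ +0.158899 -0.765332 = -0.606433;  D = +0.605986-0.023277i
d^2_{0,0}: k∈[0..2] ⇒ +0.029558 -0.569469 +0.685707 = +0.145796;  D = +0.145796+0.000000i
d^2_{1,0}: k∈[0..1] ⇒ -0.158899 +0.765332 = +0.606433;  D = -0.605986-0.023277i
d^2_{2,0}: single k=0 term ⇒ +0.348727;  D = +0.347700+0.026751i
Y_2^{m'}(θ=1.6705,φ=5.1686) and Σ D·Y over m':
  (+0.3477-0.0268i)·(-0.2340+0.3025i)  (+0.6060-0.0233i)·(-0.0337-0.0687i)  (+0.1458+0.0000i)·(-0.3060+0.0000i)  (-0.6060-0.0233i)·(+0.0337-0.0687i)  (+0.3477+0.0268i)·(-0.2340-0.3025i)
Y_2^0(R⁻¹ n̂) = -0.235203+0.000000i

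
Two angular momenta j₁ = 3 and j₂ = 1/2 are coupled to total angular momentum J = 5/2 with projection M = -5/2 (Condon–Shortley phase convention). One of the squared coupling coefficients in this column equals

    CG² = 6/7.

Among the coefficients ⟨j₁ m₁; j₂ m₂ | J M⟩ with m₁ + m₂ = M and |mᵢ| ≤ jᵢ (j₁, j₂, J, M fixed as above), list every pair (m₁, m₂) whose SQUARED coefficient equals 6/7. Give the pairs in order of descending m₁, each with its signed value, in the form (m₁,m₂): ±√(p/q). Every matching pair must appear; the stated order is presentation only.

Admissible pairs with m₁+m₂ = M = -5/2: (-3,1/2), (-2,-1/2)
  (m₁,m₂)=(-2,-1/2): CG² = 1/7, CG = +√(1/7)
  (m₁,m₂)=(-3,1/2): CG² = 6/7, CG = −√(6/7)   ← matches the target
Pairs with CG² = 6/7: (-3,1/2): −√(6/7)

(-3,1/2): −√(6/7)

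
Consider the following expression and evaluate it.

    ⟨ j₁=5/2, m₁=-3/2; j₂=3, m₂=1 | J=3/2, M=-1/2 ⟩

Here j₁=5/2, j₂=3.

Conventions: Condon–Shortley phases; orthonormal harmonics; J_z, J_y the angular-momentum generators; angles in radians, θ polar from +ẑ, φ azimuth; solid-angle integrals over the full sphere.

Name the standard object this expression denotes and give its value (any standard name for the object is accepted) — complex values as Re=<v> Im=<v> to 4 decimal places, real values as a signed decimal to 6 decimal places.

Clebsch–Gordan coefficient, −√(7/30) ≈ -0.483046

This is a Clebsch–Gordan (vector-coupling) coefficient.
triangle: 4!×1!×2!/8! = 48/40320
(j±m)!: 1!×4!×4!×2!×1!×2! = 2304
prefactor² = (2J+1)×Δ×N² = 384/35
  k=3: −1/(3!×1!×1!×1!×0!×1!) = -1/6
  k=4: +1/(4!×0!×0!×0!×1!×2!) = 1/48
Σ = -7/48  ⇒  CG² = 384/35×(-7/48)² = 7/30
CG = −√(7/30) = -0.483046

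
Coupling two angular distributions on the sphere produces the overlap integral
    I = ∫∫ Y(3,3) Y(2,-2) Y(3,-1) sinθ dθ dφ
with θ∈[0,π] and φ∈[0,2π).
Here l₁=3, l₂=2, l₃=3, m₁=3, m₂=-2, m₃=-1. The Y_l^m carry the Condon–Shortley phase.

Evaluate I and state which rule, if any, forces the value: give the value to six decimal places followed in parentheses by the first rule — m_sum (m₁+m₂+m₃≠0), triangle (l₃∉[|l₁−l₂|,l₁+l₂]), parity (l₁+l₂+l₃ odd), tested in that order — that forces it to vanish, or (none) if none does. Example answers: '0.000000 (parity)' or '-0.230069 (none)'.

0.132981 (none)

Checks pass: Σm=0; 8 even; l₃=3∈[1,5].
(2·3+1)(2·2+1)(2·3+1) = 245
Δ: 2! 4! 2! / 9! → 1/3780
sum: t=0:+1/24 t=1:−1/4 t=2:+1/24 = -1/6
3j²(3 2 3; 0 0 0) = Δ·Π!·Σ² = 4/105  (sign +1)
sum: t=0:+1/96 = 1/96
3j²(3 2 3; 3 -2 -1) = Δ·Π!·Σ² = 1/42  (sign +1)
combine: 4πI² = 245·4/105·1/42 = 2/9
take √, sign +1: I = 0.13298076
No selection rule forces the value: the integral is nonzero (none).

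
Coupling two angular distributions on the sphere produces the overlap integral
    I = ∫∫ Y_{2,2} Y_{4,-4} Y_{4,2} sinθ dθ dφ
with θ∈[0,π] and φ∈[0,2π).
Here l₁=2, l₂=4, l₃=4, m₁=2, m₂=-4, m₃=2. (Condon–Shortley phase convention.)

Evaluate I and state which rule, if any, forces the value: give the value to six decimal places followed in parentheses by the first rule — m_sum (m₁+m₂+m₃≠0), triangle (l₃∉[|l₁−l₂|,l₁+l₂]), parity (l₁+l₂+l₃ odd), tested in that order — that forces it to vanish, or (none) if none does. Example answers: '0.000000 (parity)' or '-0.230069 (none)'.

m-sum 0 ✓  L=10 even ✓  2≤4≤6 ✓
Π(2lᵢ+1) = 5×9×9 = 405
triangle coeff Δ(2,4,4) = 1/13860
Σ_t [0,2]: t=0:+1/192 t=1:−1/36 t=2:+1/192 = -5/288
(3j)²=20/693 [(2 4 4; 0 0 0)], sign=-1
Σ_t [0,0]: t=0:+1/2880 = 1/2880
(3j)²=2/165 [(2 4 4; 2 -4 2)], sign=+1
⇒ 4πI² = 120/847
I = (-1)√(120/847/(4π)) = -0.10618031
No selection rule forces the value: the integral is nonzero (none).

-0.106180 (none)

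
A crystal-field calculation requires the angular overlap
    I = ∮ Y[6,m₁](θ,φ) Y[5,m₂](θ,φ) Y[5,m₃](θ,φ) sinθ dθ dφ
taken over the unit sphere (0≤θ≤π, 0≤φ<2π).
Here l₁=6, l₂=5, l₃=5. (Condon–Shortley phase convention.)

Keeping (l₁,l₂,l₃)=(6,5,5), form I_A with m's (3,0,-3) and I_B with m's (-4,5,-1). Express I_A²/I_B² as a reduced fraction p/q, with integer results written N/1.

l's match ⇒ only the (l;m) 3-j factors differ between A and B.
A: triangle coeff Δ(6,5,5) = 1/28588560; Σ_t [1,3]: t=1:−1/138240 t=2:+1/34560 t=3:−1/103680 = 1/82944; (3j)²=125/9724 [(6 5 5; 3 0 -3)], sign=+1
B: triangle coeff Δ(6,5,5) = 1/28588560; Σ_t [6,6]: t=6:+1/829440 = 1/829440; (3j)²=225/9724 [(6 5 5; -4 5 -1)], sign=+1
I_A²/I_B² = (125/9724)/(225/9724) = 5/9

5/9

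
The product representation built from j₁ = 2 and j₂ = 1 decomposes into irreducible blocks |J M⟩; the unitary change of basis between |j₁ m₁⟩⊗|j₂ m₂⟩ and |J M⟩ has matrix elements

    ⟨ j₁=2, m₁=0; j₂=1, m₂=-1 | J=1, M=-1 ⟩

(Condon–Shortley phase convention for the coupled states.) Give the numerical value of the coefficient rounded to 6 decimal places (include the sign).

+√(1/10) ≈ +0.316228

triangle: 2!×2!×0!/5! = 4/120
(j±m)!: 2!×2!×0!×2!×0!×2! = 16
prefactor² = (2J+1)×Δ×N² = 8/5
  k=0: +1/(0!×2!×2!×0!×0!×0!) = 1/4
Σ = 1/4  ⇒  CG² = 8/5×(1/4)² = 1/10
CG = +√(1/10) = +0.316228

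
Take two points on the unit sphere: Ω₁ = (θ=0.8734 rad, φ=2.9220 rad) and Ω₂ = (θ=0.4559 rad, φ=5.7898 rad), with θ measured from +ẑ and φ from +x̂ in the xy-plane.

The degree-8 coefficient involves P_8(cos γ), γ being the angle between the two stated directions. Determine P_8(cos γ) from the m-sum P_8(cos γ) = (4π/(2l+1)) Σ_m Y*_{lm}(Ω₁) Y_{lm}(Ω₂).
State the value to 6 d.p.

-0.155999

Addition theorem: P_8(cos γ) = (4π/17) Σ_m Y*_{lm}(Ω₁) Y_{lm}(Ω₂), m = −8…8:
  [-8]  conj(Y_{8,-8})(Ω₁) = -0.011356-0.060366i ; Y_{8,-8}(Ω₂) = -0.000504-0.000525i ; Δ = -0.000026+0.000036i
  [-7]  conj(Y_{8,-7})(Ω₁) = -0.006925+0.205741i ; Y_{8,-7}(Ω₂) = -0.005649-0.001823i ; Δ = +0.000414-0.001150i
  [-6]  conj(Y_{8,-6})(Ω₁) = +0.099215-0.383371i ; Y_{8,-6}(Ω₂) = -0.029911+0.005483i ; Δ = -0.000866+0.012011i
  [-5]  conj(Y_{8,-5})(Ω₁) = -0.200549+0.392054i ; Y_{8,-5}(Ω₂) = -0.085756+0.068594i ; Δ = -0.009694-0.047378i
  [-4]  conj(Y_{8,-4})(Ω₁) = +0.099443-0.119894i ; Y_{8,-4}(Ω₂) = -0.111012+0.260572i ; Δ = +0.020202+0.039222i
  [-3]  conj(Y_{8,-3})(Ω₁) = +0.217591-0.168448i ; Y_{8,-3}(Ω₂) = +0.044744+0.492295i ; Δ = +0.092662+0.099582i
  [-2]  conj(Y_{8,-2})(Ω₁) = -0.288539+0.135552i ; Y_{8,-2}(Ω₂) = +0.261620+0.395832i ; Δ = -0.129144-0.078750i
  [-1]  conj(Y_{8,-1})(Ω₁) = -0.136148+0.030387i ; Y_{8,-1}(Ω₂) = -0.015307-0.008231i ; Δ = +0.002334+0.000656i
  [+0]  conj(Y_{8,0})(Ω₁) = +0.341883-0.000000i ; Y_{8,0}(Ω₂) = -0.476195+0.000000i ; Δ = -0.162803+0.000000i
  [+1]  conj(Y_{8,1})(Ω₁) = +0.136148+0.030387i ; Y_{8,1}(Ω₂) = +0.015307-0.008231i ; Δ = +0.002334-0.000656i
  [+2]  conj(Y_{8,2})(Ω₁) = -0.288539-0.135552i ; Y_{8,2}(Ω₂) = +0.261620-0.395832i ; Δ = -0.129144+0.078750i
  [+3]  conj(Y_{8,3})(Ω₁) = -0.217591-0.168448i ; Y_{8,3}(Ω₂) = -0.044744+0.492295i ; Δ = +0.092662-0.099582i
  [+4]  conj(Y_{8,4})(Ω₁) = +0.099443+0.119894i ; Y_{8,4}(Ω₂) = -0.111012-0.260572i ; Δ = +0.020202-0.039222i
  [+5]  conj(Y_{8,5})(Ω₁) = +0.200549+0.392054i ; Y_{8,5}(Ω₂) = +0.085756+0.068594i ; Δ = -0.009694+0.047378i
  [+6]  conj(Y_{8,6})(Ω₁) = +0.099215+0.383371i ; Y_{8,6}(Ω₂) = -0.029911-0.005483i ; Δ = -0.000866-0.012011i
  [+7]  conj(Y_{8,7})(Ω₁) = +0.006925+0.205741i ; Y_{8,7}(Ω₂) = +0.005649-0.001823i ; Δ = +0.000414+0.001150i
  [+8]  conj(Y_{8,8})(Ω₁) = -0.011356+0.060366i ; Y_{8,8}(Ω₂) = -0.000504+0.000525i ; Δ = -0.000026-0.000036i
Total Σ_m = -0.211039-0.000000i. Multiply by 0.739198: -0.155999-0.000000i. P_8(cos γ) = -0.155999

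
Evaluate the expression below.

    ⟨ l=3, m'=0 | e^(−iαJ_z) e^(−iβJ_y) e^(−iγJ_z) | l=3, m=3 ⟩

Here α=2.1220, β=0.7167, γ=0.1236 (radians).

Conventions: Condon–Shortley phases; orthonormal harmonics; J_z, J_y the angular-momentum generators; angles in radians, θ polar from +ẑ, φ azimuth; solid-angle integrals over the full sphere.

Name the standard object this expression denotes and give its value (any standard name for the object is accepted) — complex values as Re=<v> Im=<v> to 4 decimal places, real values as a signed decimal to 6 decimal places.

This is a Wigner D-matrix element — the rotation-matrix element ⟨l m'| R(α,β,γ) |l m⟩ in the angular-momentum basis.
D^3_{0,3}(2.1220,0.7167,0.1236) = e^{-i·0·2.1220}·d^3_{0,3}(0.7167)·e^{-i·3·0.1236}. Compute d first:
Half-angle: c=0.936477, s=0.350730. N=√(6·6·720·1)=160.996894
k∈{3} keeps every argument non-negative
  k=3: (−1)^0·160.9969/(36)·0.9365^3·0.3507^3 = +0.158461
d^3_{0,3}(0.7167) = +0.158461
Attach z-rotation phases: D = e^{-i(0)(2.1220)}·(+0.158461)·e^{-i(3)(0.1236)} = +0.147692-0.057420i

Wigner D-matrix element, Re=0.1477 Im=-0.0574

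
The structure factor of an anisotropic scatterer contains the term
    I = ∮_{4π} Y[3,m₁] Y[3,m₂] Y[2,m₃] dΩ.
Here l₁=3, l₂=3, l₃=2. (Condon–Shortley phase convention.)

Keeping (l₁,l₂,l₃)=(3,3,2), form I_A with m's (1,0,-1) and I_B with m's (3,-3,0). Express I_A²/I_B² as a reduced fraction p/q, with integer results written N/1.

l's match ⇒ only the (l;m) 3-j factors differ between A and B.
A: triangle coeff Δ(3,3,2) = 1/3780; Σ_t [1,2]: t=1:−1/12 t=2:+1/8 = 1/24; (3j)²=1/210 [(3 3 2; 1 0 -1)], sign=-1
B: triangle coeff Δ(3,3,2) = 1/3780; Σ_t [0,0]: t=0:+1/96 = 1/96; (3j)²=5/84 [(3 3 2; 3 -3 0)], sign=+1
I_A²/I_B² = (1/210)/(5/84) = 2/25

2/25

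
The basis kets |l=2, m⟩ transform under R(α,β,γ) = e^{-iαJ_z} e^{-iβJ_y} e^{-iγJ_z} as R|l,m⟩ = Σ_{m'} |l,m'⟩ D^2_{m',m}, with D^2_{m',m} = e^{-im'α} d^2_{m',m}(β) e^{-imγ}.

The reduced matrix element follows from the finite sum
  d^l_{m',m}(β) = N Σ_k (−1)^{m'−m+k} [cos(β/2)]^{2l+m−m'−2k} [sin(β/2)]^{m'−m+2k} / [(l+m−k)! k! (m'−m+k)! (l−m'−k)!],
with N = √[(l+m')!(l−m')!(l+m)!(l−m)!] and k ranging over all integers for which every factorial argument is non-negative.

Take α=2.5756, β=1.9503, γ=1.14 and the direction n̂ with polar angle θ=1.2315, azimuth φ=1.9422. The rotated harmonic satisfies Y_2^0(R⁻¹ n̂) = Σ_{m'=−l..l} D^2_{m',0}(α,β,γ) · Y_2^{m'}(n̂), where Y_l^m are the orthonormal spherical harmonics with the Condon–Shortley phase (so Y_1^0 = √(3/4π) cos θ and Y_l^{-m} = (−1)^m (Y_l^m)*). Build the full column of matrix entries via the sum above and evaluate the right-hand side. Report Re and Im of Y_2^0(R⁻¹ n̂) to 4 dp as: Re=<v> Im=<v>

Re=0.0059 Im=0.0000

Need the full column D^2_{m',0} for m'=−2..2 at α=2.5756, β=1.9503, γ=1.1400.
cos(β/2)=0.561044, sin(β/2)=0.827786
d^2_{-2,0}: single k=2 term ⇒ +0.528330;  D = +0.224468-0.478275i
d^2_{-1,0}: k∈[1..2] ⇒ +0.358083 -0.779519 = -0.421436;  D = +0.355716-0.225997i
d^2_{0,0}: k∈[0..2] ⇒ +0.099080 -0.862760 +0.469540 = -0.294140;  D = -0.294140+0.000000i
d^2_{1,0}: k∈[0..1] ⇒ -0.358083 +0.779519 = +0.421436;  D = -0.355716-0.225997i
d^2_{2,0}: single k=0 term ⇒ +0.528330;  D = +0.224468+0.478275i
Y_2^{m'}(θ=1.2315,φ=1.9422) and Σ D·Y over m':
  (+0.2245-0.4783i)·(-0.2530+0.2323i)  (+0.3557-0.2260i)·(-0.0880-0.2259i)  (-0.2941+0.0000i)·(-0.2106+0.0000i)  (-0.3557-0.2260i)·(+0.0880-0.2259i)  (+0.2245+0.4783i)·(-0.2530-0.2323i)
Y_2^0(R⁻¹ n̂) = +0.005861+0.000000i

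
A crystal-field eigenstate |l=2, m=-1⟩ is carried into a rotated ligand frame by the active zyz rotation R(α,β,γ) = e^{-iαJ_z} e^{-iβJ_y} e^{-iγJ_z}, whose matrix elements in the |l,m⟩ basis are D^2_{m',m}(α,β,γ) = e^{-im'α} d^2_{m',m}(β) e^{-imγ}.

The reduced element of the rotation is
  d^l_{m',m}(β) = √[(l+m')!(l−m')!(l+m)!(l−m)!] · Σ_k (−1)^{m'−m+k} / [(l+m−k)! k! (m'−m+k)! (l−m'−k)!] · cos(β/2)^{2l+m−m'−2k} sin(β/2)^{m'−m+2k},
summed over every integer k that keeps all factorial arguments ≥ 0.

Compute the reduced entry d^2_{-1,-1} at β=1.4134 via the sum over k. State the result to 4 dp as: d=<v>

d=-0.3971

d^2_{-1,-1}(β=1.4134) via the finite sum:
c=cos(1.413400/2)=0.760509, s=sin(1.413400/2)=0.649328; N=√[1·6·1·6]=6.000000
k: max(0,(-1)−(-1))=0 … min(2+(-1),2−(-1))=1
  k=0: (−1)^0·6.0000/(6)·0.7605^4·0.6493^0 = +0.334516
  k=1: (−1)^1·6.0000/(2)·0.7605^2·0.6493^2 = -0.731573
d^2_{-1,-1}(1.4134) = +0.334516 -0.731573 = -0.397057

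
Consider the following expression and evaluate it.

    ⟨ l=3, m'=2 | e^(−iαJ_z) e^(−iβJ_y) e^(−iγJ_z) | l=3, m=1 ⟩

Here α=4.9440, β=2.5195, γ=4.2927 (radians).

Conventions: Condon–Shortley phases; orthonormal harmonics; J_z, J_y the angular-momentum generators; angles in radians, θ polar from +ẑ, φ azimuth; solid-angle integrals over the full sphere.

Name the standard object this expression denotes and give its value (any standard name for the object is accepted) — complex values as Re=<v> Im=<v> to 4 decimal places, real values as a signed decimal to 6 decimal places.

Wigner D-matrix element, Re=-0.0065 Im=-0.1482

This is a Wigner D-matrix element — the rotation-matrix element ⟨l m'| R(α,β,γ) |l m⟩ in the angular-momentum basis.
D^3_{2,1}(4.9440,2.5195,4.2927) = e^{-i·2·4.9440}·d^3_{2,1}(2.5195)·e^{-i·1·4.2927}. Compute d first:
Half-angle: c=0.306055, s=0.952014. N=√(120·1·24·2)=75.894664
k∈{0,1} keeps every argument non-negative
  k=0: (−1)^1·75.8947/(24)·0.3061^5·0.9520^1 = -0.008084
  k=1: (−1)^2·75.8947/(12)·0.3061^3·0.9520^3 = +0.156444
d^3_{2,1}(2.5195) = -0.008084 +0.156444 = +0.148359
D = (-0.894617+0.446833i)·(+0.148359)·(-0.407476+0.913216i) = -0.006456-0.148219i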